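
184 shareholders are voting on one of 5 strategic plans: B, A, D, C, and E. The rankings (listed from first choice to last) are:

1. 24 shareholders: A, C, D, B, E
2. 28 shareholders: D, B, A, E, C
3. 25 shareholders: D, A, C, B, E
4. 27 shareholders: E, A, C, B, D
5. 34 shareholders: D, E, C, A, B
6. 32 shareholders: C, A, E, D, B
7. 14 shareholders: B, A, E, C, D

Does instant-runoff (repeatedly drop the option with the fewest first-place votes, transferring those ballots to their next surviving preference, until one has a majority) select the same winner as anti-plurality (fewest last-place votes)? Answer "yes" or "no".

Instant-runoff — R1 B 14, A 24, D 87, C 32, E 27 (B out); R2 A 38, D 87, C 32, E 27 (E out); R3 A 65, D 87, C 32 (C out); R4 A 97, D 87 (A winner). Winner: A.
Anti-plurality — last-place votes: B 66, A 0, D 41, C 28, E 49. Winner: A.
The two methods agree.

yes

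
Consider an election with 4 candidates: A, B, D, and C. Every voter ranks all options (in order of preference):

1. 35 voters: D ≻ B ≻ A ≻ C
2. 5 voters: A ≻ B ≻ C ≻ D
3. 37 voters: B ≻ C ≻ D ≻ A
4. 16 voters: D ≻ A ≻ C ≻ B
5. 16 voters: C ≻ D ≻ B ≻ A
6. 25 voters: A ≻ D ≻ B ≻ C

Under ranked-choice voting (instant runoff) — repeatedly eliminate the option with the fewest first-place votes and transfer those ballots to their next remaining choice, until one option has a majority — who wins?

D

Round 1: A 30, B 37, D 51, C 16. Eliminate C.
Round 2: A 30, B 37, D 67. Eliminate A.
Round 3: B 42, D 92. D has a majority.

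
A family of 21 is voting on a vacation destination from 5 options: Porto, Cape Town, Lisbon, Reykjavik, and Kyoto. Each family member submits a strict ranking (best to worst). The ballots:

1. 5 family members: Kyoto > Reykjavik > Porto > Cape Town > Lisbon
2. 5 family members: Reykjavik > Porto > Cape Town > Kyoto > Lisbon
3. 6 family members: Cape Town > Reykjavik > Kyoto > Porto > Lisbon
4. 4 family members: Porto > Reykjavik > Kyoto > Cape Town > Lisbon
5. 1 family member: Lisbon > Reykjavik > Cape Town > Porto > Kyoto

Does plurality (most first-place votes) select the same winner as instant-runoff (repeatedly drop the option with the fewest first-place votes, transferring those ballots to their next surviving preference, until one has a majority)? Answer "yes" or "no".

Plurality — first-place votes: Porto 4, Cape Town 6, Lisbon 1, Reykjavik 5, Kyoto 5. Winner: Cape Town.
Instant-runoff — R1 Porto 4, Cape Town 6, Lisbon 1, Reykjavik 5, Kyoto 5 (Lisbon out); R2 Porto 4, Cape Town 6, Reykjavik 6, Kyoto 5 (Porto out); R3 Cape Town 6, Reykjavik 10, Kyoto 5 (Kyoto out); R4 Cape Town 6, Reykjavik 15 (Reykjavik winner). Winner: Reykjavik.
The two methods disagree.

no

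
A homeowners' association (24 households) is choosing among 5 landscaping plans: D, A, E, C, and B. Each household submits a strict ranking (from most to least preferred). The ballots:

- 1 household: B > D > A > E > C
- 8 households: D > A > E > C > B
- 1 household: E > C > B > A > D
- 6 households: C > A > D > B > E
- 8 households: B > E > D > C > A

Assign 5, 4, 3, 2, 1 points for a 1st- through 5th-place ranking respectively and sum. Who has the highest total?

D

D: 1·4 + 8·5 + 1·1 + 6·3 + 8·3 = 87
A: 1·3 + 8·4 + 1·2 + 6·4 + 8·1 = 69
E: 1·2 + 8·3 + 1·5 + 6·1 + 8·4 = 69
C: 1·1 + 8·2 + 1·4 + 6·5 + 8·2 = 67
B: 1·5 + 8·1 + 1·3 + 6·2 + 8·5 = 68
D has the highest Borda score (87).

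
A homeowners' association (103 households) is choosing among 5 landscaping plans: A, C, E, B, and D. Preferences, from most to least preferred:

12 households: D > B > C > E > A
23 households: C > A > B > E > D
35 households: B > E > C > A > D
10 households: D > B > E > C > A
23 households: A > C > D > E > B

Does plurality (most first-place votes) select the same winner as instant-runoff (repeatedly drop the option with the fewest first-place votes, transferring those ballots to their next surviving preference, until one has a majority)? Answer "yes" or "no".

yes

Plurality — first-place votes: A 23, C 23, E 0, B 35, D 22. Winner: B.
Instant-runoff — R1 A 23, C 23, E 0, B 35, D 22 (E out); R2 A 23, C 23, B 35, D 22 (D out); R3 A 23, C 23, B 57 (B winner). Winner: B.
The two methods agree.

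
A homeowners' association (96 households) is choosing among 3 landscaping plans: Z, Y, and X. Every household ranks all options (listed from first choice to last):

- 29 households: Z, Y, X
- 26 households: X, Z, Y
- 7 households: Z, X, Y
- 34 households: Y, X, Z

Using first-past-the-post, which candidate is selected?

Z

First-place votes: Z 36, Y 34, X 26.
Z has the most first-place votes.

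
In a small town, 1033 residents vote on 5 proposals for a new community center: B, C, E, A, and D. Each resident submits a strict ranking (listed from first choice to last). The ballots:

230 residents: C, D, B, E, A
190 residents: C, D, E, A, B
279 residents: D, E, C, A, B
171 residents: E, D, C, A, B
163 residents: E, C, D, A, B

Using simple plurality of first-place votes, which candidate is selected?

First-place votes: B 0, C 420, E 334, A 0, D 279.
C has the most first-place votes.

C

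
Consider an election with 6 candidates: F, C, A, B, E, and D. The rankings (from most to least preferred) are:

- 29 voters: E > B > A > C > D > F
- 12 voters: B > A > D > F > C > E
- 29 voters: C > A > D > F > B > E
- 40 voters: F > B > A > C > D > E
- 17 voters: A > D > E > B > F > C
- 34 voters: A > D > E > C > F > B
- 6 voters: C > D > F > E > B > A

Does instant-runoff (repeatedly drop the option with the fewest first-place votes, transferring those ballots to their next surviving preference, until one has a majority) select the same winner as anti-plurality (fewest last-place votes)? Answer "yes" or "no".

no

Instant-runoff — R1 F 40, C 35, A 51, B 12, E 29, D 0 (D out); R2 F 40, C 35, A 51, B 12, E 29 (B out); R3 F 40, C 35, A 63, E 29 (E out); R4 F 40, C 35, A 92 (A winner). Winner: A.
Anti-plurality — last-place votes: F 29, C 17, A 6, B 34, E 81, D 0. Winner: D.
The two methods disagree.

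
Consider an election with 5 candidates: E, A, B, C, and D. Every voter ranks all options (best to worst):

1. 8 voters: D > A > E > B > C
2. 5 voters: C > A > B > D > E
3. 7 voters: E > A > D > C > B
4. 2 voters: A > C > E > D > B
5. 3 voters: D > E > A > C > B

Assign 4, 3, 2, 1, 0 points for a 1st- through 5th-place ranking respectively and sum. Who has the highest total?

A

E: 8·2 + 5·0 + 7·4 + 2·2 + 3·3 = 57
A: 8·3 + 5·3 + 7·3 + 2·4 + 3·2 = 74
B: 8·1 + 5·2 + 7·0 + 2·0 + 3·0 = 18
C: 8·0 + 5·4 + 7·1 + 2·3 + 3·1 = 36
D: 8·4 + 5·1 + 7·2 + 2·1 + 3·4 = 65
A has the highest Borda score (74).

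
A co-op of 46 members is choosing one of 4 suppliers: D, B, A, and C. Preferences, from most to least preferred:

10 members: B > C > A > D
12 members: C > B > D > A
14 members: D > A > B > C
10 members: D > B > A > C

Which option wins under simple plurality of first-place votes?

First-place votes: D 24, B 10, A 0, C 12.
D has the most first-place votes.

D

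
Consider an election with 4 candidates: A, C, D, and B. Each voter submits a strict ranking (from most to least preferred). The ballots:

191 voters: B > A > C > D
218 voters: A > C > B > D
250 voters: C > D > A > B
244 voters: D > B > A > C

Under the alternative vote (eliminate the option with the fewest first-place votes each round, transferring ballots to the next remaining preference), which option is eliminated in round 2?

Round 1: A 218, C 250, D 244, B 191. Eliminate B.
Round 2: A 409, C 250, D 244. Eliminate D.

D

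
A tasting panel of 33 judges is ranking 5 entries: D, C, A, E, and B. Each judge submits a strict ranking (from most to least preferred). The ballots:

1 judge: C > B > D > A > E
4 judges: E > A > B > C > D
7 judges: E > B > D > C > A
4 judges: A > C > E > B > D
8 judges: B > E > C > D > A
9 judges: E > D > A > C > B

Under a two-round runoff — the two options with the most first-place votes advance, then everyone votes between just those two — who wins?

E

Round 1 first-place votes: D 0, C 1, A 4, E 20, B 8.
E and B advance.
Runoff: E is preferred to B by 24 voters; B by 9.
E wins the runoff.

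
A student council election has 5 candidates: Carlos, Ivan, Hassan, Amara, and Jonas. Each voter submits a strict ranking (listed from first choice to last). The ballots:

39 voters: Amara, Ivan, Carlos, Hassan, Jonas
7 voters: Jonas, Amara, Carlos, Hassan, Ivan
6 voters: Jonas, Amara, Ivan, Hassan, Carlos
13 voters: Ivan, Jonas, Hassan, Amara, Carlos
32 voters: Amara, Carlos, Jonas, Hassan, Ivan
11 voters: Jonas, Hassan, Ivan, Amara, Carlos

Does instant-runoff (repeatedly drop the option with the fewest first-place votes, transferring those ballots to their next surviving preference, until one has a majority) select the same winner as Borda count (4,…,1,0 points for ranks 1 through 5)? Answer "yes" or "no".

Instant-runoff — R1 Carlos 0, Ivan 13, Hassan 0, Amara 71, Jonas 24 (Amara winner). Winner: Amara.
Borda — scores: Carlos 188, Ivan 203, Hassan 143, Amara 347, Jonas 199. Winner: Amara.
The two methods agree.

yes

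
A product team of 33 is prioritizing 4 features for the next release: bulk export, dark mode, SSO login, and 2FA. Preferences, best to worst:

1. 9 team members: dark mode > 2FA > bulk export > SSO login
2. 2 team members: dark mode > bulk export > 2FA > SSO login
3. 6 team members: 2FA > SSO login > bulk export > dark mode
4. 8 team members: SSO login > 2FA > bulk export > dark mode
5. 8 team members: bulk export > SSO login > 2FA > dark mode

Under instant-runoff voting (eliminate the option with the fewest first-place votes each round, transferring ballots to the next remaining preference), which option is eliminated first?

Round 1: bulk export 8, dark mode 11, SSO login 8, 2FA 6. Eliminate 2FA.

2FA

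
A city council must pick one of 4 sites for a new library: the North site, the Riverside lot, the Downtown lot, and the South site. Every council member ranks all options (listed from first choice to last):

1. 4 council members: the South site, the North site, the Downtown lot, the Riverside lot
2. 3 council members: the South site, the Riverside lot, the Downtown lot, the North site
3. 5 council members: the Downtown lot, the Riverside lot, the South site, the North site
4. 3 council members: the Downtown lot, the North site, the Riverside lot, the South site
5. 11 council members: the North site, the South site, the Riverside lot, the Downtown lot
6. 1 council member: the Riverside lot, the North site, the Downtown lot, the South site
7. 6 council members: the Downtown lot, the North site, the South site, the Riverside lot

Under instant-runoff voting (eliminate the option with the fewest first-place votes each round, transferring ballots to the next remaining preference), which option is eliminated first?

the Riverside lot

Round 1: the North site 11, the Riverside lot 1, the Downtown lot 14, the South site 7. Eliminate the Riverside lot.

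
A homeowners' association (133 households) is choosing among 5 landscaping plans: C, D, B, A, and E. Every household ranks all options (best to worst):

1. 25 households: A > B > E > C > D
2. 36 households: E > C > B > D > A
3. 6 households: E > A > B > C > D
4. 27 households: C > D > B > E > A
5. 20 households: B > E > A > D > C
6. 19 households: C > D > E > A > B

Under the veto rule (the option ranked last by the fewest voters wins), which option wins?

E

Last-place votes: C 20, D 31, B 19, A 63, E 0.
E is ranked last by the fewest voters, so E wins.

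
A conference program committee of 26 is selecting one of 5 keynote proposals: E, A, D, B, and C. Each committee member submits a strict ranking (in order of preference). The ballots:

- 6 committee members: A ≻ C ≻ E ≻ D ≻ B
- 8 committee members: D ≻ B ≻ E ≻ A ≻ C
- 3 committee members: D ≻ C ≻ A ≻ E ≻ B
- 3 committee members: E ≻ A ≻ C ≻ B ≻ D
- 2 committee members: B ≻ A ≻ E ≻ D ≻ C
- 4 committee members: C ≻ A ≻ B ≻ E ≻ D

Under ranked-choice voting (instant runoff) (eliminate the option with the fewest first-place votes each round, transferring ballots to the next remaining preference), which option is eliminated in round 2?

E

Round 1: E 3, A 6, D 11, B 2, C 4. Eliminate B.
Round 2: E 3, A 8, D 11, C 4. Eliminate E.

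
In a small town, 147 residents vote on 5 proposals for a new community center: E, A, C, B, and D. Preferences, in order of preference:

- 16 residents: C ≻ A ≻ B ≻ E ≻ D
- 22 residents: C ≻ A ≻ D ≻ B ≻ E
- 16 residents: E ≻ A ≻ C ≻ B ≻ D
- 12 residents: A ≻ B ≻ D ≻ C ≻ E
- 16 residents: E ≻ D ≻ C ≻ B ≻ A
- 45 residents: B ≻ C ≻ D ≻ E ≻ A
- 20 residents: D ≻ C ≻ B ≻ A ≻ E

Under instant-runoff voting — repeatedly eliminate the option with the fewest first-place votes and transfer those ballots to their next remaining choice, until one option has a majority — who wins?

Round 1: E 32, A 12, C 38, B 45, D 20. Eliminate A.
Round 2: E 32, C 38, B 57, D 20. Eliminate D.
Round 3: E 32, C 58, B 57. Eliminate E.
Round 4: C 90, B 57. C has a majority.

C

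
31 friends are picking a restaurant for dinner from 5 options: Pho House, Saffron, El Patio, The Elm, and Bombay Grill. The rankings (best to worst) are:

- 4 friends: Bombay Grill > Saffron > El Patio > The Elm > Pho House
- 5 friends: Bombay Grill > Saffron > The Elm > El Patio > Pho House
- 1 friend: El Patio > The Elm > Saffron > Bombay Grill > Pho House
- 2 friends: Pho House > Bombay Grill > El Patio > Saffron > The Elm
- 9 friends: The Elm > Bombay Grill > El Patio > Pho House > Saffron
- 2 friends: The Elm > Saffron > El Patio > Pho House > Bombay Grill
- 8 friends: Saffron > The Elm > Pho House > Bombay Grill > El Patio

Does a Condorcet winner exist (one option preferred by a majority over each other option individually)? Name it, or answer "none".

none

Checking pairwise contests:
Saffron beats Pho House 20–11.
Bombay Grill beats Saffron 20–11.
Saffron beats El Patio 19–12.
Saffron beats The Elm 19–12.
The Elm beats Bombay Grill 20–11.
Every option loses at least one head-to-head, so there is no Condorcet winner.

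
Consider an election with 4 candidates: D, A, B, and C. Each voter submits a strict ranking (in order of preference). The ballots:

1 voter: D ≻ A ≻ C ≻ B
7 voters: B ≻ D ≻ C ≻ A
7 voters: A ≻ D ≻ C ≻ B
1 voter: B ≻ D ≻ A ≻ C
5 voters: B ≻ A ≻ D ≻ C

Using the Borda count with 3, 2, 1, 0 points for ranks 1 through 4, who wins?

D: 1·3 + 7·2 + 7·2 + 1·2 + 5·1 = 38
A: 1·2 + 7·0 + 7·3 + 1·1 + 5·2 = 34
B: 1·0 + 7·3 + 7·0 + 1·3 + 5·3 = 39
C: 1·1 + 7·1 + 7·1 + 1·0 + 5·0 = 15
B has the highest Borda score (39).

B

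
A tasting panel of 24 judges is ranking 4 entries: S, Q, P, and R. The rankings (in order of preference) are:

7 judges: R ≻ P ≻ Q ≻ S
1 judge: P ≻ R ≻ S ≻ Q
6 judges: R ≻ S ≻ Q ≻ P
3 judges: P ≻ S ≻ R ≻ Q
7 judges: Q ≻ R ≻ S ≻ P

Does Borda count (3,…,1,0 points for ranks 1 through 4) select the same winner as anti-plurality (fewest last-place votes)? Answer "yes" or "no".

Borda — scores: S 26, Q 34, P 26, R 58. Winner: R.
Anti-plurality — last-place votes: S 7, Q 4, P 13, R 0. Winner: R.
The two methods agree.

yes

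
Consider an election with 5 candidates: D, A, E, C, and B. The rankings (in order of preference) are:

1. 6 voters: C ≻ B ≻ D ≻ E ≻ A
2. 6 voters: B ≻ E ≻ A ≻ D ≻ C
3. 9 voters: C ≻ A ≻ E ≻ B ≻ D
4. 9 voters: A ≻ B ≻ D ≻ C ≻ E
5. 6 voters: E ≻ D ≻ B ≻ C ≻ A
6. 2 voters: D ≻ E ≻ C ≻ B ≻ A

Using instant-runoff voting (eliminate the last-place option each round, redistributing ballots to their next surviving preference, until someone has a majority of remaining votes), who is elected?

Round 1: D 2, A 9, E 6, C 15, B 6. Eliminate D.
Round 2: A 9, E 8, C 15, B 6. Eliminate B.
Round 3: A 9, E 14, C 15. Eliminate A.
Round 4: E 14, C 24. C has a majority.

C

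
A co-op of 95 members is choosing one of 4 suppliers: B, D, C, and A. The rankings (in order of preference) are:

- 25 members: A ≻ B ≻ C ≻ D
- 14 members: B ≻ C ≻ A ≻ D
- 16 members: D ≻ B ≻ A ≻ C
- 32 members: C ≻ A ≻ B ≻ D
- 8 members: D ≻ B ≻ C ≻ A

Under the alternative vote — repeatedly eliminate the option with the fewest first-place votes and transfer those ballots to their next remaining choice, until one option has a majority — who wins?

C

Round 1: B 14, D 24, C 32, A 25. Eliminate B.
Round 2: D 24, C 46, A 25. Eliminate D.
Round 3: C 54, A 41. C has a majority.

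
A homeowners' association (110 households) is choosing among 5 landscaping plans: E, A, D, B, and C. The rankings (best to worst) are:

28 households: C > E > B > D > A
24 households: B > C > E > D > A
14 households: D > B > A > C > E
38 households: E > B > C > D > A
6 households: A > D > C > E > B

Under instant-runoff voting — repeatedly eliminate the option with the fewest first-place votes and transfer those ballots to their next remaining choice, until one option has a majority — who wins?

E

Round 1: E 38, A 6, D 14, B 24, C 28. Eliminate A.
Round 2: E 38, D 20, B 24, C 28. Eliminate D.
Round 3: E 38, B 38, C 34. Eliminate C.
Round 4: E 72, B 38. E has a majority.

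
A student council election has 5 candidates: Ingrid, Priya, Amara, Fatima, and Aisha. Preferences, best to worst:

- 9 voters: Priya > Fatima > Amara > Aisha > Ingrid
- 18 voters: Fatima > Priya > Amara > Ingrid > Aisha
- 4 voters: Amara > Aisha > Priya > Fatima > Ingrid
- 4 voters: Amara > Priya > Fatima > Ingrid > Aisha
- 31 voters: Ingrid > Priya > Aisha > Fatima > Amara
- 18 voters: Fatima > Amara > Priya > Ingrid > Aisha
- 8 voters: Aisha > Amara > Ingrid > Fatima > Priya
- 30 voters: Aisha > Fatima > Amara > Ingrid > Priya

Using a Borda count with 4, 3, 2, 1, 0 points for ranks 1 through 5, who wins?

Ingrid: 9·0 + 18·1 + 4·0 + 4·1 + 31·4 + 18·1 + 8·2 + 30·1 = 210
Priya: 9·4 + 18·3 + 4·2 + 4·3 + 31·3 + 18·2 + 8·0 + 30·0 = 239
Amara: 9·2 + 18·2 + 4·4 + 4·4 + 31·0 + 18·3 + 8·3 + 30·2 = 224
Fatima: 9·3 + 18·4 + 4·1 + 4·2 + 31·1 + 18·4 + 8·1 + 30·3 = 312
Aisha: 9·1 + 18·0 + 4·3 + 4·0 + 31·2 + 18·0 + 8·4 + 30·4 = 235
Fatima has the highest Borda score (312).

Fatima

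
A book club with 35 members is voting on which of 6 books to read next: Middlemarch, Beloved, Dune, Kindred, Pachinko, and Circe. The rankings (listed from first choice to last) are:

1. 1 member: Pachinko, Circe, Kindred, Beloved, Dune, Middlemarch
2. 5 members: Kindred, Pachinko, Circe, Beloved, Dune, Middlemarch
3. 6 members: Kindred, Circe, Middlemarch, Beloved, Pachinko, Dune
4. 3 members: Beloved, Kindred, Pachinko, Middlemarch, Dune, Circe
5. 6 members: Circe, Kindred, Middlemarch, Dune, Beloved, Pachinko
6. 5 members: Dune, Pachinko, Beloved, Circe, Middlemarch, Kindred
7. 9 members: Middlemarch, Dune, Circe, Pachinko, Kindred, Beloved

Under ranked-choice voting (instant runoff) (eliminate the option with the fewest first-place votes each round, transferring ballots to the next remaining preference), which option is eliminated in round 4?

Middlemarch

Round 1: Middlemarch 9, Beloved 3, Dune 5, Kindred 11, Pachinko 1, Circe 6. Eliminate Pachinko.
Round 2: Middlemarch 9, Beloved 3, Dune 5, Kindred 11, Circe 7. Eliminate Beloved.
Round 3: Middlemarch 9, Dune 5, Kindred 14, Circe 7. Eliminate Dune.
Round 4: Middlemarch 9, Kindred 14, Circe 12. Eliminate Middlemarch.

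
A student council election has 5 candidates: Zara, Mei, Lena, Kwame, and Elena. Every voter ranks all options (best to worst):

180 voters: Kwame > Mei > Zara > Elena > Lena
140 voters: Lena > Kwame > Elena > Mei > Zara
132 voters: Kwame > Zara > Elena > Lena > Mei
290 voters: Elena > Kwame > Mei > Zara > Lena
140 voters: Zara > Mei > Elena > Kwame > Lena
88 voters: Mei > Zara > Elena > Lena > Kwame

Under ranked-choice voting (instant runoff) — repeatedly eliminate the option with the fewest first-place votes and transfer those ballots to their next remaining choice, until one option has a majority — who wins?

Round 1: Zara 140, Mei 88, Lena 140, Kwame 312, Elena 290. Eliminate Mei.
Round 2: Zara 228, Lena 140, Kwame 312, Elena 290. Eliminate Lena.
Round 3: Zara 228, Kwame 452, Elena 290. Eliminate Zara.
Round 4: Kwame 452, Elena 518. Elena has a majority.

Elena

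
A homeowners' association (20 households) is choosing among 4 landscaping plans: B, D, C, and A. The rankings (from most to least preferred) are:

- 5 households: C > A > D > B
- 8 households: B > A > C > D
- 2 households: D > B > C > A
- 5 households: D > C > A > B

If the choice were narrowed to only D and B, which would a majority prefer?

Voters preferring D to B: 12; preferring B to D: 8.
D wins the head-to-head.

D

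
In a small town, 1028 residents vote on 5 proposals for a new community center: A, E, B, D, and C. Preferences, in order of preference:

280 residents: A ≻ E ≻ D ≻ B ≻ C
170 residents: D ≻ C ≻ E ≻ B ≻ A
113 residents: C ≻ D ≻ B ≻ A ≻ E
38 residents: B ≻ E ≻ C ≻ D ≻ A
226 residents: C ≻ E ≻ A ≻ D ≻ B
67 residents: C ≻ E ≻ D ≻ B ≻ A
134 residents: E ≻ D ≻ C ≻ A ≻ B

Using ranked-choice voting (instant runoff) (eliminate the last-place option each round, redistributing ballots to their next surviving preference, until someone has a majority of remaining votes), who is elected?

C

Round 1: A 280, E 134, B 38, D 170, C 406. Eliminate B.
Round 2: A 280, E 172, D 170, C 406. Eliminate D.
Round 3: A 280, E 172, C 576. C has a majority.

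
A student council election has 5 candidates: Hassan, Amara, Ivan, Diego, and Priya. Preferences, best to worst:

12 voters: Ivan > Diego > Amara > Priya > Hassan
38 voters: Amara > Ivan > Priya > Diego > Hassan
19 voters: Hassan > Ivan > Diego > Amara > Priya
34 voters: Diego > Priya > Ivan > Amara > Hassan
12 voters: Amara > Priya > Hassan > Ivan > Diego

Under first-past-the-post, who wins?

First-place votes: Hassan 19, Amara 50, Ivan 12, Diego 34, Priya 0.
Amara has the most first-place votes.

Amara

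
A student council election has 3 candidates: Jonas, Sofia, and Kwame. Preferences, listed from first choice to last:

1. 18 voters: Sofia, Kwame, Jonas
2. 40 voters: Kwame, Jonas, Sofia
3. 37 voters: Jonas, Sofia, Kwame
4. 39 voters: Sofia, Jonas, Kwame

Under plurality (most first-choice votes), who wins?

First-place votes: Jonas 37, Sofia 57, Kwame 40.
Sofia has the most first-place votes.

Sofia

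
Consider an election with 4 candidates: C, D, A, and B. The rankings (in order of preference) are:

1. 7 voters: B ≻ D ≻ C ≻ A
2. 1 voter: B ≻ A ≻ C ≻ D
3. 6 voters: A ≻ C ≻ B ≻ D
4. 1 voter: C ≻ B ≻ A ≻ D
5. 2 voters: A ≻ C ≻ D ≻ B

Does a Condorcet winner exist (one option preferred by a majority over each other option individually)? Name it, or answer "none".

Checking pairwise contests:
A beats C 9–8.
C beats D 10–7.
B beats A 9–8.
C beats B 9–8.
Every option loses at least one head-to-head, so there is no Condorcet winner.

none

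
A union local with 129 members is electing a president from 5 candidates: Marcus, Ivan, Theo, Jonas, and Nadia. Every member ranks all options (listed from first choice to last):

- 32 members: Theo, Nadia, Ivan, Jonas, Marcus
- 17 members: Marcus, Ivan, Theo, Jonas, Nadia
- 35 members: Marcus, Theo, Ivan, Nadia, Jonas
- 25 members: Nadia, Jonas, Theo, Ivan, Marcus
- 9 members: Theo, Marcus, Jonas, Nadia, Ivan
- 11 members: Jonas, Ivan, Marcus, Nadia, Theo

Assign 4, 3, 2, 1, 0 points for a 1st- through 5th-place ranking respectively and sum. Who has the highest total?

Marcus: 32·0 + 17·4 + 35·4 + 25·0 + 9·3 + 11·2 = 257
Ivan: 32·2 + 17·3 + 35·2 + 25·1 + 9·0 + 11·3 = 243
Theo: 32·4 + 17·2 + 35·3 + 25·2 + 9·4 + 11·0 = 353
Jonas: 32·1 + 17·1 + 35·0 + 25·3 + 9·2 + 11·4 = 186
Nadia: 32·3 + 17·0 + 35·1 + 25·4 + 9·1 + 11·1 = 251
Theo has the highest Borda score (353).

Theo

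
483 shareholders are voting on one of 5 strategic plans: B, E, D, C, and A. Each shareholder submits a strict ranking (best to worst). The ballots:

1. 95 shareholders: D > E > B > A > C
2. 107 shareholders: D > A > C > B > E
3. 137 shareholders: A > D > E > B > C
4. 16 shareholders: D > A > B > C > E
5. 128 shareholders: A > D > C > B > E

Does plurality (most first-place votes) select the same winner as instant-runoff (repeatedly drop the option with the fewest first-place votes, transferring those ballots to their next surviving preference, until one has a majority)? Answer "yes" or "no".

Plurality — first-place votes: B 0, E 0, D 218, C 0, A 265. Winner: A.
Instant-runoff — R1 B 0, E 0, D 218, C 0, A 265 (A winner). Winner: A.
The two methods agree.

yes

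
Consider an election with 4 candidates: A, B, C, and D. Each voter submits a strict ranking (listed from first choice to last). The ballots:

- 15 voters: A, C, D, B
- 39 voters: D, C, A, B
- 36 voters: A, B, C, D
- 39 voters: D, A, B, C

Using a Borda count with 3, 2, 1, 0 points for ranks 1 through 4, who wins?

A

A: 15·3 + 39·1 + 36·3 + 39·2 = 270
B: 15·0 + 39·0 + 36·2 + 39·1 = 111
C: 15·2 + 39·2 + 36·1 + 39·0 = 144
D: 15·1 + 39·3 + 36·0 + 39·3 = 249
A has the highest Borda score (270).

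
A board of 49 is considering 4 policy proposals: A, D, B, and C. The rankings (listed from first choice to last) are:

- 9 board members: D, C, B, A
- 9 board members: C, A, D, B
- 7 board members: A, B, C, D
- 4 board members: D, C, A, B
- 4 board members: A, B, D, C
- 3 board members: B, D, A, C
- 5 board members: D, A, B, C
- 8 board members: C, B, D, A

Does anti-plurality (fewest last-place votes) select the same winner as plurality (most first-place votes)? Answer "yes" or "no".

yes

Anti-plurality — last-place votes: A 17, D 7, B 13, C 12. Winner: D.
Plurality — first-place votes: A 11, D 18, B 3, C 17. Winner: D.
The two methods agree.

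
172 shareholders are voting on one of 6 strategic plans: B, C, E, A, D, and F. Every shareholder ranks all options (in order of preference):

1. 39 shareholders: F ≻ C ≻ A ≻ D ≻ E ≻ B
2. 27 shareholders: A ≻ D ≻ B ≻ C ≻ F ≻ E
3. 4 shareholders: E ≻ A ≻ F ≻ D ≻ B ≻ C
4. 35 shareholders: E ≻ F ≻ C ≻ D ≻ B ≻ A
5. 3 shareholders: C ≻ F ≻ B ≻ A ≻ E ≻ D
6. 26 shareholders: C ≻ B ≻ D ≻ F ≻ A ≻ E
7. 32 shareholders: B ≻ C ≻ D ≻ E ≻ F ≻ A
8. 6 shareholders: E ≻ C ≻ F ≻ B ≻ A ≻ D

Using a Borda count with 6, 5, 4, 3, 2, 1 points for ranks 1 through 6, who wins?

B: 39·1 + 27·4 + 4·2 + 35·2 + 3·4 + 26·5 + 32·6 + 6·3 = 577
C: 39·5 + 27·3 + 4·1 + 35·4 + 3·6 + 26·6 + 32·5 + 6·5 = 784
E: 39·2 + 27·1 + 4·6 + 35·6 + 3·2 + 26·1 + 32·3 + 6·6 = 503
A: 39·4 + 27·6 + 4·5 + 35·1 + 3·3 + 26·2 + 32·1 + 6·2 = 478
D: 39·3 + 27·5 + 4·3 + 35·3 + 3·1 + 26·4 + 32·4 + 6·1 = 610
F: 39·6 + 27·2 + 4·4 + 35·5 + 3·5 + 26·3 + 32·2 + 6·4 = 660
C has the highest Borda score (784).

C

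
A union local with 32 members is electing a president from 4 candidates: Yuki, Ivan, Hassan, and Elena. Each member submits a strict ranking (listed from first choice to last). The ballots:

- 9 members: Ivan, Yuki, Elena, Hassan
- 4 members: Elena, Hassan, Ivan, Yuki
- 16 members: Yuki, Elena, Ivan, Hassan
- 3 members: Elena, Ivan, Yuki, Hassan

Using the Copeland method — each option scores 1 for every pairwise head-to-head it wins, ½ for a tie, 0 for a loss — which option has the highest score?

Yuki

Yuki: beats Hassan and Elena; ties Ivan → score 2.5.
Ivan: beats Hassan; ties Yuki; loses to Elena → score 1.5.
Hassan: loses to Yuki, Ivan, and Elena → score 0.
Elena: beats Ivan and Hassan; loses to Yuki → score 2.
Yuki has the best pairwise record.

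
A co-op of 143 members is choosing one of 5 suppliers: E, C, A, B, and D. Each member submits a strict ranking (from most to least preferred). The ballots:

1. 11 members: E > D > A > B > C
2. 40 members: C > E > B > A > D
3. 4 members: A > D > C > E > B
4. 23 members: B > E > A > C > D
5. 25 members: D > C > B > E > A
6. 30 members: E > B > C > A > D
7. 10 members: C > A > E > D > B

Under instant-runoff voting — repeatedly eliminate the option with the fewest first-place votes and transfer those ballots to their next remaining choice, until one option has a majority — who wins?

C

Round 1: E 41, C 50, A 4, B 23, D 25. Eliminate A.
Round 2: E 41, C 50, B 23, D 29. Eliminate B.
Round 3: E 64, C 50, D 29. Eliminate D.
Round 4: E 64, C 79. C has a majority.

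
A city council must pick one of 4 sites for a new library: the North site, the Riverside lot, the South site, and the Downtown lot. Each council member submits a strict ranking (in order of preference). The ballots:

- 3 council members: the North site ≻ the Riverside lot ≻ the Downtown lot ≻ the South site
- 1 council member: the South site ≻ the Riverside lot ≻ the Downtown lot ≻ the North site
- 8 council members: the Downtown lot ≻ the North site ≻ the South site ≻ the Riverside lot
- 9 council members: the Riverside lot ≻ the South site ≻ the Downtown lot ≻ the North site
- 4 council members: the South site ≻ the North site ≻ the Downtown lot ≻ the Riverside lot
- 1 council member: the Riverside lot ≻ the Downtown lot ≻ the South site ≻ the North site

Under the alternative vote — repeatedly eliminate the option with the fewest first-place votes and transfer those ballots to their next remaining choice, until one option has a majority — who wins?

the Riverside lot

Round 1: the North site 3, the Riverside lot 10, the South site 5, the Downtown lot 8. Eliminate the North site.
Round 2: the Riverside lot 13, the South site 5, the Downtown lot 8. Eliminate the South site.
Round 3: the Riverside lot 14, the Downtown lot 12. The Riverside lot has a majority.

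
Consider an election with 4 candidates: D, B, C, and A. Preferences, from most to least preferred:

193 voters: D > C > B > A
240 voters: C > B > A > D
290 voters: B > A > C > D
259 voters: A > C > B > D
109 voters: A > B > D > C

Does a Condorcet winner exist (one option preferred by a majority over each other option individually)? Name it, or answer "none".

none

Checking pairwise contests:
B beats D 898–193.
C beats B 692–399.
A beats C 658–433.
B beats A 723–368.
Every option loses at least one head-to-head, so there is no Condorcet winner.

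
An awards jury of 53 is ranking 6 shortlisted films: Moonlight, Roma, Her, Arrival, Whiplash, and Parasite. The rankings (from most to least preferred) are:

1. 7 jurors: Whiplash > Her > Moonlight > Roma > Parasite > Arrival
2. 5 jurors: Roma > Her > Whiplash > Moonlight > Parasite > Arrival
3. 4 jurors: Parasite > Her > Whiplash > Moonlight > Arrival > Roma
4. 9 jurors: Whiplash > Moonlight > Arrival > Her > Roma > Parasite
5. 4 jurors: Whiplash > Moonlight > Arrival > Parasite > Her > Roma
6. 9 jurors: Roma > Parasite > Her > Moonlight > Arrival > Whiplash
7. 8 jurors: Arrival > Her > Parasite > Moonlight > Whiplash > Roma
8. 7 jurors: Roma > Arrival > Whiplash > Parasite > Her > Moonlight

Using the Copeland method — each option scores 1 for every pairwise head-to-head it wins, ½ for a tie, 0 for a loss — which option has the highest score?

Whiplash

Moonlight: beats Roma and Arrival; loses to Her, Whiplash, and Parasite → score 2.
Roma: beats Arrival and Parasite; loses to Moonlight, Her, and Whiplash → score 2.
Her: beats Moonlight, Roma, and Parasite; loses to Arrival and Whiplash → score 3.
Arrival: beats Her and Parasite; loses to Moonlight, Roma, and Whiplash → score 2.
Whiplash: beats Moonlight, Roma, Her, Arrival, and Parasite → score 5.
Parasite: beats Moonlight; loses to Roma, Her, Arrival, and Whiplash → score 1.
Whiplash has the best pairwise record.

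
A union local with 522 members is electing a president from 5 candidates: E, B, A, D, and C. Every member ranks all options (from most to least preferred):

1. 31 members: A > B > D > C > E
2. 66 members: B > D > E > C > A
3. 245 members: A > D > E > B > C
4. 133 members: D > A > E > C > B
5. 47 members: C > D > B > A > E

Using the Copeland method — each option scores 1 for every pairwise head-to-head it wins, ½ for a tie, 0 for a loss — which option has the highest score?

E: beats B and C; loses to A and D → score 2.
B: beats C; loses to E, A, and D → score 1.
A: beats E, B, D, and C → score 4.
D: beats E, B, and C; loses to A → score 3.
C: loses to E, B, A, and D → score 0.
A has the best pairwise record.

A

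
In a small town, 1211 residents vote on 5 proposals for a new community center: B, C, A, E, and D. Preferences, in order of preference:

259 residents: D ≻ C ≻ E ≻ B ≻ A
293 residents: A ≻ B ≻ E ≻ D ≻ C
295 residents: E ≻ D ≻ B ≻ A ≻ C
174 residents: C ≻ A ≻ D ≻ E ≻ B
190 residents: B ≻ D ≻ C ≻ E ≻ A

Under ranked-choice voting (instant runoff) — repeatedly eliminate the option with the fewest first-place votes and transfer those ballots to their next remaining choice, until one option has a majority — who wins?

Round 1: B 190, C 174, A 293, E 295, D 259. Eliminate C.
Round 2: B 190, A 467, E 295, D 259. Eliminate B.
Round 3: A 467, E 295, D 449. Eliminate E.
Round 4: A 467, D 744. D has a majority.

D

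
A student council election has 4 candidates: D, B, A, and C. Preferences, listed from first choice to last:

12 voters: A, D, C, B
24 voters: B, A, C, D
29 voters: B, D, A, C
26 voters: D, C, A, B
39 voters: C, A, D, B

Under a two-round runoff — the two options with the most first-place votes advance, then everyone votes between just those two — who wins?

Round 1 first-place votes: D 26, B 53, A 12, C 39.
B and C advance.
Runoff: B is preferred to C by 53 voters; C by 77.
C wins the runoff.

C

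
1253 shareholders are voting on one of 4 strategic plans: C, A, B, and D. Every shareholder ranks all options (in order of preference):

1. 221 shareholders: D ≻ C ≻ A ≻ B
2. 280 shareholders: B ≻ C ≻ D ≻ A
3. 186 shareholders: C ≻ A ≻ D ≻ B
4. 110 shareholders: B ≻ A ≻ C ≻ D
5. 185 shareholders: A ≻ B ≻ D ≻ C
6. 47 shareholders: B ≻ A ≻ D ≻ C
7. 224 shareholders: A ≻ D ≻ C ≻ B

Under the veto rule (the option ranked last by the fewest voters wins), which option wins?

Last-place votes: C 232, A 280, B 631, D 110.
D is ranked last by the fewest voters, so D wins.

D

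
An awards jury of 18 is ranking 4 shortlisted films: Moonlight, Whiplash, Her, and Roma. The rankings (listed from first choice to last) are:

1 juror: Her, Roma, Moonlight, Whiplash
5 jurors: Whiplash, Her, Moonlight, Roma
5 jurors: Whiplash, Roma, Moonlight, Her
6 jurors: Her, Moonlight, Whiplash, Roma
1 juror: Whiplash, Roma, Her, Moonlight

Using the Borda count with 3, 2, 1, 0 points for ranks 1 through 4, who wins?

Moonlight: 1·1 + 5·1 + 5·1 + 6·2 + 1·0 = 23
Whiplash: 1·0 + 5·3 + 5·3 + 6·1 + 1·3 = 39
Her: 1·3 + 5·2 + 5·0 + 6·3 + 1·1 = 32
Roma: 1·2 + 5·0 + 5·2 + 6·0 + 1·2 = 14
Whiplash has the highest Borda score (39).

Whiplash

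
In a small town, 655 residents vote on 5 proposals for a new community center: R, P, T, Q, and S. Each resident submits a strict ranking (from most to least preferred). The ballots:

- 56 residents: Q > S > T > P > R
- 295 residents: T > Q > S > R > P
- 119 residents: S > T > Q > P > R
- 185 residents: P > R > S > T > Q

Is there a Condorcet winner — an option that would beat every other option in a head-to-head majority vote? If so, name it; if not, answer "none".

Checking pairwise contests:
P beats R 360–295.
T beats P 470–185.
S beats T 360–295.
T beats Q 599–56.
Q beats S 351–304.
Every option loses at least one head-to-head, so there is no Condorcet winner.

none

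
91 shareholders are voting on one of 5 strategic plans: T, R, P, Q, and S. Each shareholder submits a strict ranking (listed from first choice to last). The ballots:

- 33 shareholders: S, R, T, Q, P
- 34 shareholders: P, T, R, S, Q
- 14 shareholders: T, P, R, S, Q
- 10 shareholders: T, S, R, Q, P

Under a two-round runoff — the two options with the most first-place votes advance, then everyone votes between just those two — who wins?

Round 1 first-place votes: T 24, R 0, P 34, Q 0, S 33.
P and S advance.
Runoff: P is preferred to S by 48 voters; S by 43.
P wins the runoff.

P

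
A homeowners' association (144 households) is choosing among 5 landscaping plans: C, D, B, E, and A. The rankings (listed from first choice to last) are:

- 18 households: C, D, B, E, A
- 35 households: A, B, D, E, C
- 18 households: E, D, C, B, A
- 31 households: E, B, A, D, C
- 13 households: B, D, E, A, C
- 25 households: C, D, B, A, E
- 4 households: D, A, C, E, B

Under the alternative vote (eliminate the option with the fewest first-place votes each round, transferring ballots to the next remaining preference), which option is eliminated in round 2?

Round 1: C 43, D 4, B 13, E 49, A 35. Eliminate D.
Round 2: C 43, B 13, E 49, A 39. Eliminate B.

B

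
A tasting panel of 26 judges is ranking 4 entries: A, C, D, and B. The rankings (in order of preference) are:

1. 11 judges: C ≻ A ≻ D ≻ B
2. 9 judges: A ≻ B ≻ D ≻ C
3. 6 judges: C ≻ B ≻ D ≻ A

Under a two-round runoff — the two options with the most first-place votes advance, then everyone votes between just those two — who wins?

Round 1 first-place votes: A 9, C 17, D 0, B 0.
C and A advance.
Runoff: C is preferred to A by 17 voters; A by 9.
C wins the runoff.

C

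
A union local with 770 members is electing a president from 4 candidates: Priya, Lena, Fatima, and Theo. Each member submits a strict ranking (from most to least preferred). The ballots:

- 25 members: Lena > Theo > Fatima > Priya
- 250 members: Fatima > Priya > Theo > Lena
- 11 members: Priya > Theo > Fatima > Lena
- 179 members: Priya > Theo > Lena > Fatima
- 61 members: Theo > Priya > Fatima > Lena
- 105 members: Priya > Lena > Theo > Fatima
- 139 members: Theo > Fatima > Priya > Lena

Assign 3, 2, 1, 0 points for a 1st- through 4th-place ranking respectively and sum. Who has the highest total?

Priya: 25·0 + 250·2 + 11·3 + 179·3 + 61·2 + 105·3 + 139·1 = 1646
Lena: 25·3 + 250·0 + 11·0 + 179·1 + 61·0 + 105·2 + 139·0 = 464
Fatima: 25·1 + 250·3 + 11·1 + 179·0 + 61·1 + 105·0 + 139·2 = 1125
Theo: 25·2 + 250·1 + 11·2 + 179·2 + 61·3 + 105·1 + 139·3 = 1385
Priya has the highest Borda score (1646).

Priya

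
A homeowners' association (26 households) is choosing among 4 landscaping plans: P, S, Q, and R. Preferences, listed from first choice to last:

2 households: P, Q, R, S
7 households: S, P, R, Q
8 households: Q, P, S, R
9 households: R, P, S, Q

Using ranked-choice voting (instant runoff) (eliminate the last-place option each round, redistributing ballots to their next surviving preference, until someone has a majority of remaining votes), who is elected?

Round 1: P 2, S 7, Q 8, R 9. Eliminate P.
Round 2: S 7, Q 10, R 9. Eliminate S.
Round 3: Q 10, R 16. R has a majority.

R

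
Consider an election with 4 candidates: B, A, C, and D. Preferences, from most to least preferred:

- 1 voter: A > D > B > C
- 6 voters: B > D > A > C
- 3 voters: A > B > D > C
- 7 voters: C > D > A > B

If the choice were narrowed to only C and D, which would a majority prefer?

Voters preferring C to D: 7; preferring D to C: 10.
D wins the head-to-head.

D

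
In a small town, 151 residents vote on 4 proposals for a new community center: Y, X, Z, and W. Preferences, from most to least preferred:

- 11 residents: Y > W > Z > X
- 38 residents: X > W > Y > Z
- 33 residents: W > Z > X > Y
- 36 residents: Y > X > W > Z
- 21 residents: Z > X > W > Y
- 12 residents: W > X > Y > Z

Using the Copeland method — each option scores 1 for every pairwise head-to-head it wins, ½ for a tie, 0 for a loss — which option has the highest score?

Y: beats Z; loses to X and W → score 1.
X: beats Y, Z, and W → score 3.
Z: loses to Y, X, and W → score 0.
W: beats Y and Z; loses to X → score 2.
X has the best pairwise record.

X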